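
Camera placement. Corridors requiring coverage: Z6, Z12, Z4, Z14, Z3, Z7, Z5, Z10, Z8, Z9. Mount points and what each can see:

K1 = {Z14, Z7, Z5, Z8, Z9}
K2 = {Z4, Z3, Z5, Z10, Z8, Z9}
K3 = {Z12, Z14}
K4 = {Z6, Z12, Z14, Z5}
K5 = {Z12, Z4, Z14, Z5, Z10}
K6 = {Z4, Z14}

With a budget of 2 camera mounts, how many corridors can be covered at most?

9

Choosing K2, K4 covers {Z6, Z12, Z4, Z14, Z3, Z5, Z10, Z8, Z9} — 9 corridors.
No choice of 2 camera mounts does better; here Z7 is left uncovered.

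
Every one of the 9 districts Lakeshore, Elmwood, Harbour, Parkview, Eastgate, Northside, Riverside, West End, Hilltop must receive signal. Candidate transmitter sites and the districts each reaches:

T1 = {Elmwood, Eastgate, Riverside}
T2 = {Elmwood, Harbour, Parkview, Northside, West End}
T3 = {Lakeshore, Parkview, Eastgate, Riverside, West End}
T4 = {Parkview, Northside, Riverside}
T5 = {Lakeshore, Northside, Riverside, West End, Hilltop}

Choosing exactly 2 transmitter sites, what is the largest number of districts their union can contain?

Choosing T2, T3 covers {Lakeshore, Elmwood, Harbour, Parkview, Eastgate, Northside, Riverside, West End} — 8 districts.
No choice of 2 transmitter sites does better; here Hilltop is left uncovered.

8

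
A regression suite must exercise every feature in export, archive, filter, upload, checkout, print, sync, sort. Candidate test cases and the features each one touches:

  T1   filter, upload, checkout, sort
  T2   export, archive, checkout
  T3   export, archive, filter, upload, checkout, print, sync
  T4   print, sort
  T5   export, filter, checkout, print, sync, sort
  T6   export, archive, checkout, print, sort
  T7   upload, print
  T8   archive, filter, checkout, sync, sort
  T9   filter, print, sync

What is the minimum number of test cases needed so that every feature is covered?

T1, T3 together cover {export, archive, filter, upload, checkout, print, sync, sort} — every feature.
No single test case contains all 8 features, so 2 is optimal.

2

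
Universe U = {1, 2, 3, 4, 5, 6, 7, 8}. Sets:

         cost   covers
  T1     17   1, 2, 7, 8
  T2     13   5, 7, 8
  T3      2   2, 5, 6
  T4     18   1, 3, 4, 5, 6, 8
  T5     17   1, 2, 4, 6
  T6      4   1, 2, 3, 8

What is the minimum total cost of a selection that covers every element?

T2, T3, T4 cover every element at cost 13 + 2 + 18 = 33.
Any cover uses at least 2 sets; among all covering selections none totals below 33.
Greedy by coverage-per-cost would pick T3, T6, T2, T5 for 36 — worse than the optimum 33.

33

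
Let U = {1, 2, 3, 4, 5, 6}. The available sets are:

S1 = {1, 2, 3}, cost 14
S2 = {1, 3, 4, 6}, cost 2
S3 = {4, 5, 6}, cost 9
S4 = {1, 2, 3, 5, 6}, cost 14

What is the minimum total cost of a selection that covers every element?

16

S2, S4 cover every element at cost 2 + 14 = 16.
Any cover uses at least 2 sets; among all covering selections none totals below 16.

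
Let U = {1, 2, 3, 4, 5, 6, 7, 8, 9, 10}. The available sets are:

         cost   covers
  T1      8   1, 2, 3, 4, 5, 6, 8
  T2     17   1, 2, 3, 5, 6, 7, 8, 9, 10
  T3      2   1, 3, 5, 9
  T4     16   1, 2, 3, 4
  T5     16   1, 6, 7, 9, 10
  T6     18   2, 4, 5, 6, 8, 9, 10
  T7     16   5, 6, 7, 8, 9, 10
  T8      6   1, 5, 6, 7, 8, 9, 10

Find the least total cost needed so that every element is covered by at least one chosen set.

T1, T8 cover every element at cost 8 + 6 = 14.
Any cover uses at least 2 sets; among all covering selections none totals below 14.
Greedy by coverage-per-cost would pick T3, T8, T1 for 16 — worse than the optimum 14.

14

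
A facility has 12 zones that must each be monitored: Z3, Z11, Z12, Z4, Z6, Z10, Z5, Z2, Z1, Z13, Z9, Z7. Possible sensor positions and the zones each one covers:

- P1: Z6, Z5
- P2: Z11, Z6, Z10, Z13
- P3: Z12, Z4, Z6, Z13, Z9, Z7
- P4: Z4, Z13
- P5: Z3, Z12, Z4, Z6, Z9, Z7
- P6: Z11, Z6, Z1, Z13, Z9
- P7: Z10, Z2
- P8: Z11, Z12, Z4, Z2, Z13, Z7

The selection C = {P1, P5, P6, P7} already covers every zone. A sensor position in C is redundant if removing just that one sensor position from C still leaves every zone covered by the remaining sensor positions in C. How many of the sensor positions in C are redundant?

0

Drop P1: Z5 uncovered — not redundant.
Drop P5: Z3, Z12, Z4, Z7 uncovered — not redundant.
Drop P6: Z11, Z1, Z13 uncovered — not redundant.
Drop P7: Z10, Z2 uncovered — not redundant.
None of the sensor positions in C is redundant.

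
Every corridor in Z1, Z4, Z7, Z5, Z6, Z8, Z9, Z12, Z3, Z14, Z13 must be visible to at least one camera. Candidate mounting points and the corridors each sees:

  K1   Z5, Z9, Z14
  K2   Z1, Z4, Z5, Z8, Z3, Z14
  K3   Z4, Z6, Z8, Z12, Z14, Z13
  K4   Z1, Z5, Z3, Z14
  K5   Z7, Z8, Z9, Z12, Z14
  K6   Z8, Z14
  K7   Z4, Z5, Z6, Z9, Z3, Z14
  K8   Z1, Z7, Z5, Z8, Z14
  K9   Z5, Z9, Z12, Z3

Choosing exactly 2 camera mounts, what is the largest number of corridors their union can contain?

9

Choosing K2, K3 covers {Z1, Z4, Z5, Z6, Z8, Z12, Z3, Z14, Z13} — 9 corridors.
No choice of 2 camera mounts does better; here Z7, Z9 are left uncovered.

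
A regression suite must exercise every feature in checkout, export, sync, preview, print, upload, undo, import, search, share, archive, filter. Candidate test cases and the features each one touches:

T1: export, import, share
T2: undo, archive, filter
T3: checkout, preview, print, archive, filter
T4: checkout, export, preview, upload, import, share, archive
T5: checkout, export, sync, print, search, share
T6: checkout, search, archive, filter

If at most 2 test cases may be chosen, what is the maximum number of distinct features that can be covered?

Choosing T4, T5 covers {checkout, export, sync, preview, print, upload, import, search, share, archive} — 10 features.
No choice of 2 test cases does better; here undo, filter are left uncovered.

10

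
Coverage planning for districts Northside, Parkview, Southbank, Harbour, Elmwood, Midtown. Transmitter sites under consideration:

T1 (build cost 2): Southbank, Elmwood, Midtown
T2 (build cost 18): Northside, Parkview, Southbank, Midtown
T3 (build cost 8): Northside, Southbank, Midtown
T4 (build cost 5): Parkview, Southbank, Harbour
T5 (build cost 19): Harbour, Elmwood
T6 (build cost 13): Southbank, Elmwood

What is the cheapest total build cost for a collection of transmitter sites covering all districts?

15

T1, T3, T4 cover every district at build cost 2 + 8 + 5 = 15.
Any cover uses at least 2 transmitter sites; among all covering selections none totals below 15.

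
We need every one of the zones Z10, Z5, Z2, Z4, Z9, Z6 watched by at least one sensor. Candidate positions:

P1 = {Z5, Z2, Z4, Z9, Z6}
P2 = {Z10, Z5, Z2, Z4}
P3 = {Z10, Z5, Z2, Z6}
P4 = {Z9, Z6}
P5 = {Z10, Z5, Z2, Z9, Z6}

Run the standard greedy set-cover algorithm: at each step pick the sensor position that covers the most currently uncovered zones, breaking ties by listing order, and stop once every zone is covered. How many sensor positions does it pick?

Pick 1: P1 covers 5 new zones (Z5, Z2, Z4, Z9, Z6).
Pick 2: P2 covers 1 new zones (Z10).
Greedy uses 2 sensor positions.

2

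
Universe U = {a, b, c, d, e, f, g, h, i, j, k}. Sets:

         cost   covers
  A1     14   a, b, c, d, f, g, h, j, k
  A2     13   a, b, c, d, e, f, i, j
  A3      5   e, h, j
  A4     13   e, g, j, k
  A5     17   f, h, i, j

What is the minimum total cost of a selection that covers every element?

27

A1, A2 cover every element at cost 14 + 13 = 27.
Any cover uses at least 2 sets; among all covering selections none totals below 27.
Greedy by coverage-per-cost would pick A1, A3, A2 for 32 — worse than the optimum 27.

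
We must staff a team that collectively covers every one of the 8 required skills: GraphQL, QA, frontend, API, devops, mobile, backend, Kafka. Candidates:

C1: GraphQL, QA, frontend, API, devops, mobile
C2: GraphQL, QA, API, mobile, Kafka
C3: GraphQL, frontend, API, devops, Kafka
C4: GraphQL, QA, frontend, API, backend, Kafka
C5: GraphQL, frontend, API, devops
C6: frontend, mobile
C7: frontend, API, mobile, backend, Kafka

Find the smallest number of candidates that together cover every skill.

C1, C4 together cover {GraphQL, QA, frontend, API, devops, mobile, backend, Kafka} — every skill.
No single candidate contains all 8 skills, so 2 is optimal.

2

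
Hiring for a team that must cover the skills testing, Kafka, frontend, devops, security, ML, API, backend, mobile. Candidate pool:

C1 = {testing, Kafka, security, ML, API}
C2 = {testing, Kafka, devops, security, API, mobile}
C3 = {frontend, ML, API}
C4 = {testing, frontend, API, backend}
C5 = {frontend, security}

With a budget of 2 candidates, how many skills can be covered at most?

Choosing C2, C3 covers {testing, Kafka, frontend, devops, security, ML, API, mobile} — 8 skills.
No choice of 2 candidates does better; here backend is left uncovered.

8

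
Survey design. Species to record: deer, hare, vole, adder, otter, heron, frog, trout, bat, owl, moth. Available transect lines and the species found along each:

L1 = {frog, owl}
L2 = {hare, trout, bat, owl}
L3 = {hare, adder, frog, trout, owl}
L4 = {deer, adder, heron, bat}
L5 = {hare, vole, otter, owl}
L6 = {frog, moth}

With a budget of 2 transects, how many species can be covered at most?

8

Choosing L3, L4 covers {deer, hare, adder, heron, frog, trout, bat, owl} — 8 species.
No choice of 2 transects does better; here vole, otter, moth are left uncovered.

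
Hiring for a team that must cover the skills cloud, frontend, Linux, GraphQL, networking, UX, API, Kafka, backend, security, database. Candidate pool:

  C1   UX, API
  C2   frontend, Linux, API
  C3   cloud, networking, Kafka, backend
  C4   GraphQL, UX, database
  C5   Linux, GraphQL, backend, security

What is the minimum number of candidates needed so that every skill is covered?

C2, C3, C4, C5 together cover {cloud, frontend, Linux, GraphQL, networking, UX, API, Kafka, backend, security, database} — every skill.
No 3 of the 5 candidates cover everything (all 10 triples fall short), so 4 is minimum.

4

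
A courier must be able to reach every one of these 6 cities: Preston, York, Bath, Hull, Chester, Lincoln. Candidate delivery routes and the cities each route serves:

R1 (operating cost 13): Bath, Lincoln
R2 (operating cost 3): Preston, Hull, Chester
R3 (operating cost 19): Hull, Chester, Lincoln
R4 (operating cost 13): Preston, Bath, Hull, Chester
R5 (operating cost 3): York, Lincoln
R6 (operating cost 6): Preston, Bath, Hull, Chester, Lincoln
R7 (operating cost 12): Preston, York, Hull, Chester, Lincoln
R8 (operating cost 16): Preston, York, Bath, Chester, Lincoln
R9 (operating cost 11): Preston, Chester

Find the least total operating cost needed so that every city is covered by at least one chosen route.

R5, R6 cover every city at operating cost 3 + 6 = 9.
Any cover uses at least 2 routes; among all covering selections none totals below 9.
Greedy by coverage-per-operating cost would pick R2, R5, R6 for 12 — worse than the optimum 9.

9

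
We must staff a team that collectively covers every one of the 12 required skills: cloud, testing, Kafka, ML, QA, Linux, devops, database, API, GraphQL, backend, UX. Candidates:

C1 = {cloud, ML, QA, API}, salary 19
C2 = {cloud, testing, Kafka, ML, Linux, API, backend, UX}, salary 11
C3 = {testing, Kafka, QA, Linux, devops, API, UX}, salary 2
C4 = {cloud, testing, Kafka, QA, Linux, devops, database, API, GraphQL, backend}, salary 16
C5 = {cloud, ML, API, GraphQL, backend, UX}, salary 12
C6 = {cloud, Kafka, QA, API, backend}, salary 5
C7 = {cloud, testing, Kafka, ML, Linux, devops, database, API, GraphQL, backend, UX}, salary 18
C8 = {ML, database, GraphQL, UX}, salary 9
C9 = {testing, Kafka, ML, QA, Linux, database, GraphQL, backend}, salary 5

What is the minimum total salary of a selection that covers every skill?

12

C3, C6, C9 cover every skill at salary 2 + 5 + 5 = 12.
Any cover uses at least 2 candidates; among all covering selections none totals below 12.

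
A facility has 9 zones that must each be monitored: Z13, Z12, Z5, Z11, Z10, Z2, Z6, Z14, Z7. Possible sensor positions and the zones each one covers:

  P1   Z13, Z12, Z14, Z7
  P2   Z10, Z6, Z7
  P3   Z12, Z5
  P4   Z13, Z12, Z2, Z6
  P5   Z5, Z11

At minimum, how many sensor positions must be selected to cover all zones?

4

P1, P2, P4, P5 together cover {Z13, Z12, Z5, Z11, Z10, Z2, Z6, Z14, Z7} — every zone.
No 3 of the 5 sensor positions cover everything (all 10 triples fall short), so 4 is minimum.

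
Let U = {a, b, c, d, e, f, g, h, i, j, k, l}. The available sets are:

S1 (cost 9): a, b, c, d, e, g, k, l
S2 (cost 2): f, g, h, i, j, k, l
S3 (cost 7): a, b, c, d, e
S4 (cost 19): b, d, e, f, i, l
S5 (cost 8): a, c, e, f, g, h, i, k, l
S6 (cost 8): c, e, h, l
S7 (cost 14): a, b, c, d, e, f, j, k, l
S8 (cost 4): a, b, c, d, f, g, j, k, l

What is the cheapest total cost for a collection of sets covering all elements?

S2, S3 cover every element at cost 2 + 7 = 9.
Any cover uses at least 2 sets; among all covering selections none totals below 9.
Greedy by coverage-per-cost would pick S2, S8, S3 for 13 — worse than the optimum 9.

9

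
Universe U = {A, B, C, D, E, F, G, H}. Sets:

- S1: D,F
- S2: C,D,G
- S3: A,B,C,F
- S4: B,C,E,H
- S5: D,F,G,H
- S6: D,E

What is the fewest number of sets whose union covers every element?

S2, S3, S4 together cover {A, B, C, D, E, F, G, H} — every element.
No 2 of the 6 sets cover everything (all 15 pairs fall short), so 3 is minimum.

3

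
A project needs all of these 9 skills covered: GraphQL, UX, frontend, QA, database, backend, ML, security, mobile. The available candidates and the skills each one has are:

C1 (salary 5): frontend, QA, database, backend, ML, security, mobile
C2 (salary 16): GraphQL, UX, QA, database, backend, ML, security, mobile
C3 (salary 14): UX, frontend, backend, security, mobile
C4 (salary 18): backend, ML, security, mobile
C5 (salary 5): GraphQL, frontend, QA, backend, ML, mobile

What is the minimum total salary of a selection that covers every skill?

C1, C2 cover every skill at salary 5 + 16 = 21.
Any cover uses at least 2 candidates; among all covering selections none totals below 21.

21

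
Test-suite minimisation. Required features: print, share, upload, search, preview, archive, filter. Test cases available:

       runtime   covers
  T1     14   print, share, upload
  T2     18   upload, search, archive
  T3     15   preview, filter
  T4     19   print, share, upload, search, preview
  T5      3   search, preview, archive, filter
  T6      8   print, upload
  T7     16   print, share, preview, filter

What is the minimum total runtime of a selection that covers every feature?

T1, T5 cover every feature at runtime 14 + 3 = 17.
Any cover uses at least 2 test cases; among all covering selections none totals below 17.
Greedy by coverage-per-runtime would pick T5, T6, T1 for 25 — worse than the optimum 17.

17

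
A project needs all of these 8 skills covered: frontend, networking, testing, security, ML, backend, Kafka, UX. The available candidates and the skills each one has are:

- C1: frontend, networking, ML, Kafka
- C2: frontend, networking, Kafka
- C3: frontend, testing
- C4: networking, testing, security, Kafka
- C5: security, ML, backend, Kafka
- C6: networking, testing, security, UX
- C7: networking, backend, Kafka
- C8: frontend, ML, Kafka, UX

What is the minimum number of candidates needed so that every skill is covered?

C1, C5, C6 together cover {frontend, networking, testing, security, ML, backend, Kafka, UX} — every skill.
No 2 of the 8 candidates cover everything (all 28 pairs fall short), so 3 is minimum.

3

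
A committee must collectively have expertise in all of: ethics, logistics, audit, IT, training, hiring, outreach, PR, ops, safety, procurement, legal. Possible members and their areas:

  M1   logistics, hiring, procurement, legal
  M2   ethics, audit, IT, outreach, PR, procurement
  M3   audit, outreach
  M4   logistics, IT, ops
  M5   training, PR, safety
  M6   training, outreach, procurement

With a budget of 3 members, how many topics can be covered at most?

11

Choosing M1, M2, M5 covers {ethics, logistics, audit, IT, training, hiring, outreach, PR, safety, procurement, legal} — 11 topics.
No choice of 3 members does better; here ops is left uncovered.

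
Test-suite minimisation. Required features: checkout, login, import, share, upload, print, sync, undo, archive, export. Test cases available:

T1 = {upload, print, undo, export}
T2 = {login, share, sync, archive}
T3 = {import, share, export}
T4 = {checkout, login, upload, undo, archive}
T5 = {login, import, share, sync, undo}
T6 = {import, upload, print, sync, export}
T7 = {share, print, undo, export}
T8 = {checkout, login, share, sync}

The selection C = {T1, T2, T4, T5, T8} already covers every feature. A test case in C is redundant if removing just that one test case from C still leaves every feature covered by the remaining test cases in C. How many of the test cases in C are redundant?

3

Drop T1: print, export uncovered — not redundant.
Drop T2: the rest still cover every feature — redundant.
Drop T4: the rest still cover every feature — redundant.
Drop T5: import uncovered — not redundant.
Drop T8: the rest still cover every feature — redundant.
3 redundant: T2, T4, T8.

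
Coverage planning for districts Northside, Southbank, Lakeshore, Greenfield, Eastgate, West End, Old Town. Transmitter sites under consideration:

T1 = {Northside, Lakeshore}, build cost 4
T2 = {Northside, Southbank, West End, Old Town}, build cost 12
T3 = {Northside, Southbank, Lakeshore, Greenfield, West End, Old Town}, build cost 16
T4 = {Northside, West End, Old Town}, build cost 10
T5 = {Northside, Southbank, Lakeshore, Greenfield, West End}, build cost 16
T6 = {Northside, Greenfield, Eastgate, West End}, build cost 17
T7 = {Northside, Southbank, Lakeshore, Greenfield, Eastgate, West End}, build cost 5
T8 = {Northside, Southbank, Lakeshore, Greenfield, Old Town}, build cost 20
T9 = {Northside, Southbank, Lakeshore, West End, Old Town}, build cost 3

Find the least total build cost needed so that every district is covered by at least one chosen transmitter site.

8

T7, T9 cover every district at build cost 5 + 3 = 8.
Any cover uses at least 2 transmitter sites; among all covering selections none totals below 8.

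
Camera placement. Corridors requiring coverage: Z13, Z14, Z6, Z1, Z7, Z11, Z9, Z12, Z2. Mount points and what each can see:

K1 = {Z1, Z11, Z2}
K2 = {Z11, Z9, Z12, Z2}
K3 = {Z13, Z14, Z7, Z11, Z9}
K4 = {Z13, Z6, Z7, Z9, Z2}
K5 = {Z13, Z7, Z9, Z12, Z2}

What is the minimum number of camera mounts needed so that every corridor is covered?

K1, K2, K3, K4 together cover {Z13, Z14, Z6, Z1, Z7, Z11, Z9, Z12, Z2} — every corridor.
No 3 of the 5 camera mounts cover everything (all 10 triples fall short), so 4 is minimum.

4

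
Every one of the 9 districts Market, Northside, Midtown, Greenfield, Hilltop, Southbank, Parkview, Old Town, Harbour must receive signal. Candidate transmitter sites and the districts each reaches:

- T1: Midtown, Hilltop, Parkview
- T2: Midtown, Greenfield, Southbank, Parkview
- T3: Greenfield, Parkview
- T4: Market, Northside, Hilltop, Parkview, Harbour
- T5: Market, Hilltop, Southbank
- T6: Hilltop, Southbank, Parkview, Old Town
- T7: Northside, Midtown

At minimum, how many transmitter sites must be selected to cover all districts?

T2, T4, T6 together cover {Market, Northside, Midtown, Greenfield, Hilltop, Southbank, Parkview, Old Town, Harbour} — every district.
No 2 of the 7 transmitter sites cover everything (all 21 pairs fall short), so 3 is minimum.

3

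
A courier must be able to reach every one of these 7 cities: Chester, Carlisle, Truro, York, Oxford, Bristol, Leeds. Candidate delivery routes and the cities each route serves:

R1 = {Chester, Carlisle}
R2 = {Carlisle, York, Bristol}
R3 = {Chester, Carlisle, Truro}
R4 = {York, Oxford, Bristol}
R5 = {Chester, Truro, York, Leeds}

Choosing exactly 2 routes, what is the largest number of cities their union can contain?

6

Choosing R2, R5 covers {Chester, Carlisle, Truro, York, Bristol, Leeds} — 6 cities.
No choice of 2 routes does better; here Oxford is left uncovered.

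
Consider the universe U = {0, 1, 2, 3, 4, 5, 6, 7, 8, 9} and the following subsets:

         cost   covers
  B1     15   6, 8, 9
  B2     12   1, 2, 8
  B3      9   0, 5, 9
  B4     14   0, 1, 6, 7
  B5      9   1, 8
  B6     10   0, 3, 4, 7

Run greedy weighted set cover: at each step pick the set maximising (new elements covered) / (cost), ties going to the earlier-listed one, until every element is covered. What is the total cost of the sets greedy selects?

Pick 1: B6 adds 4 new (0, 3, 4, 7) at cost 10 (ratio 4/10).
Pick 2: B2 adds 3 new (1, 2, 8) at cost 12 (ratio 3/12).
Pick 3: B3 adds 2 new (5, 9) at cost 9 (ratio 2/9).
Pick 4: B4 adds 1 new (6) at cost 14 (ratio 1/14).
Greedy total cost: 10 + 12 + 9 + 14 = 45.

45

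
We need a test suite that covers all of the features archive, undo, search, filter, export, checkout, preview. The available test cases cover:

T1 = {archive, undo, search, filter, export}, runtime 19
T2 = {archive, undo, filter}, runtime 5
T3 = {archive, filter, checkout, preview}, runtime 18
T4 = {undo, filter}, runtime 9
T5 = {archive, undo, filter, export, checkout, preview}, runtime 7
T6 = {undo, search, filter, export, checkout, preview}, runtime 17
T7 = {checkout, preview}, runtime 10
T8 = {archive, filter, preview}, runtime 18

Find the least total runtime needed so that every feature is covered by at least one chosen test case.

T2, T6 cover every feature at runtime 5 + 17 = 22.
Any cover uses at least 2 test cases; among all covering selections none totals below 22.
Greedy by coverage-per-runtime would pick T5, T6 for 24 — worse than the optimum 22.

22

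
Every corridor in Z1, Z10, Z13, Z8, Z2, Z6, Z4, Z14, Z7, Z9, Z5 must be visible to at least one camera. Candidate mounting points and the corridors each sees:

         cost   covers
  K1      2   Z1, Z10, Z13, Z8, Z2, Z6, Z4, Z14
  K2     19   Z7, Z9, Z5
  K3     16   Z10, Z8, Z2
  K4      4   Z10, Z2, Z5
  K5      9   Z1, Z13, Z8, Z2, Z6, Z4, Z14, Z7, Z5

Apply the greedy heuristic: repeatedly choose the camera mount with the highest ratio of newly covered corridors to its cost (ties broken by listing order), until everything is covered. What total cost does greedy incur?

34

Pick 1: K1 adds 8 new (Z1, Z10, Z13, Z8, Z2, Z6, Z4, Z14) at cost 2 (ratio 8/2).
Pick 2: K4 adds 1 new (Z5) at cost 4 (ratio 1/4).
Pick 3: K5 adds 1 new (Z7) at cost 9 (ratio 1/9).
Pick 4: K2 adds 1 new (Z9) at cost 19 (ratio 1/19).
Greedy total cost: 2 + 4 + 9 + 19 = 34. (The true optimum is 21, so greedy overshoots here.)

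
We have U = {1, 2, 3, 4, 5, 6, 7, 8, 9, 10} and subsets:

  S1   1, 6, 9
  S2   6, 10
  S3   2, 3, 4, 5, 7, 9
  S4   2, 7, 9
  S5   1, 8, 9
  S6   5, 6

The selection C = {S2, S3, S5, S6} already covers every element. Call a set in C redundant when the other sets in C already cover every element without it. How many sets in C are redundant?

Drop S2: 10 uncovered — not redundant.
Drop S3: 2, 3, 4, 7 uncovered — not redundant.
Drop S5: 1, 8 uncovered — not redundant.
Drop S6: the rest still cover every element — redundant.
1 redundant: S6.

1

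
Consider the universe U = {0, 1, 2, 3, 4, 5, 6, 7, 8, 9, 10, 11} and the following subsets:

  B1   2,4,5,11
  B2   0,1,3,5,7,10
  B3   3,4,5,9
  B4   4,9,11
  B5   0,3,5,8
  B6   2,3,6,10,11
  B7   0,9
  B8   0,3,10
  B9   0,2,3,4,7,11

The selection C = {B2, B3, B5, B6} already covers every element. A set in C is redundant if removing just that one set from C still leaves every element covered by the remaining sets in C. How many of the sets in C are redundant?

0

Drop B2: 1, 7 uncovered — not redundant.
Drop B3: 4, 9 uncovered — not redundant.
Drop B5: 8 uncovered — not redundant.
Drop B6: 2, 6, 11 uncovered — not redundant.
None of the sets in C is redundant.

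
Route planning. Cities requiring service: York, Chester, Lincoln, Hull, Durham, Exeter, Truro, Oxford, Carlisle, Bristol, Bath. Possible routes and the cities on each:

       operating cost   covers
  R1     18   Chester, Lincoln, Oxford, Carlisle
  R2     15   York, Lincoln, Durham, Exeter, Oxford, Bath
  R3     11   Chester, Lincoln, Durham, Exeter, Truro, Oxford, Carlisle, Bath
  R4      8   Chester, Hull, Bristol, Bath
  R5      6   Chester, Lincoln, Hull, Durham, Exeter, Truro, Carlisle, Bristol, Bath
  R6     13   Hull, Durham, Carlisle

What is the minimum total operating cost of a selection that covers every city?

R2, R5 cover every city at operating cost 15 + 6 = 21.
Any cover uses at least 2 routes; among all covering selections none totals below 21.

21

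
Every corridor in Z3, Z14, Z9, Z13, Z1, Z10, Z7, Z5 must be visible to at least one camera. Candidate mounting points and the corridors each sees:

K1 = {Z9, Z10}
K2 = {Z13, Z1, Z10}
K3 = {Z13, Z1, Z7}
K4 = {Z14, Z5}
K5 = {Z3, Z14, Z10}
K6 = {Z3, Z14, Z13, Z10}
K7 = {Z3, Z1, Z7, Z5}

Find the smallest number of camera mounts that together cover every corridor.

K1, K6, K7 together cover {Z3, Z14, Z9, Z13, Z1, Z10, Z7, Z5} — every corridor.
No 2 of the 7 camera mounts cover everything (all 21 pairs fall short), so 3 is minimum.

3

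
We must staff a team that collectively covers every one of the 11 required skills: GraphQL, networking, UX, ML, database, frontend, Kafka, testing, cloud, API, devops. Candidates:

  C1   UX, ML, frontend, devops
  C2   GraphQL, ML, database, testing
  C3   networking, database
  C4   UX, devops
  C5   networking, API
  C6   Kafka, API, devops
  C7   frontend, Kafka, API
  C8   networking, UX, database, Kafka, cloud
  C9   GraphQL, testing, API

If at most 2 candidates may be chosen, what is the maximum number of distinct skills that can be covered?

Choosing C1, C8 covers {networking, UX, ML, database, frontend, Kafka, cloud, devops} — 8 skills.
No choice of 2 candidates does better; here GraphQL, testing, API are left uncovered.

8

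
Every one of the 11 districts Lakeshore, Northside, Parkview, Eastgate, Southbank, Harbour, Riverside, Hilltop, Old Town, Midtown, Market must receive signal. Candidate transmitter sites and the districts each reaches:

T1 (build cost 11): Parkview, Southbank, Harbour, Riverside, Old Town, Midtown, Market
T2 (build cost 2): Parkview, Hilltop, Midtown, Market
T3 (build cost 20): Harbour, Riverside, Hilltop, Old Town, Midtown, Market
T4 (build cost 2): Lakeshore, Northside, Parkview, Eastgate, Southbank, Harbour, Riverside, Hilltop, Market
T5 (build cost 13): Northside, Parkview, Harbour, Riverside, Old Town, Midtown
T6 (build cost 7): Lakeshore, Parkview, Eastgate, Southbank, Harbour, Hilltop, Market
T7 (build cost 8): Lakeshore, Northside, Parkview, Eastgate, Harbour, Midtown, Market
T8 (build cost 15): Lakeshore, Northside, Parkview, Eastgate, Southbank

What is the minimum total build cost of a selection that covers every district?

13

T1, T4 cover every district at build cost 11 + 2 = 13.
Any cover uses at least 2 transmitter sites; among all covering selections none totals below 13.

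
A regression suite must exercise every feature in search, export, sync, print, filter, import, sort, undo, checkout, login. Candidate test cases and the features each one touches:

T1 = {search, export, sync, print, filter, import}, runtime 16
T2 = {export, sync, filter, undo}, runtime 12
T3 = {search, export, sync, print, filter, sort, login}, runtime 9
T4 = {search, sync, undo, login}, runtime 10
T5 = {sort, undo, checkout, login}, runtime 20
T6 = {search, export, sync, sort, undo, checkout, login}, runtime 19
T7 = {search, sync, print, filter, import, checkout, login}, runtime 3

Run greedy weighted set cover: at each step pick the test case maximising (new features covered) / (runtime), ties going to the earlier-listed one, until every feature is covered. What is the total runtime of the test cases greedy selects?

22

Pick 1: T7 adds 7 new (search, sync, print, filter, import, checkout, login) at runtime 3 (ratio 7/3).
Pick 2: T3 adds 2 new (export, sort) at runtime 9 (ratio 2/9).
Pick 3: T4 adds 1 new (undo) at runtime 10 (ratio 1/10).
Greedy total runtime: 3 + 9 + 10 = 22.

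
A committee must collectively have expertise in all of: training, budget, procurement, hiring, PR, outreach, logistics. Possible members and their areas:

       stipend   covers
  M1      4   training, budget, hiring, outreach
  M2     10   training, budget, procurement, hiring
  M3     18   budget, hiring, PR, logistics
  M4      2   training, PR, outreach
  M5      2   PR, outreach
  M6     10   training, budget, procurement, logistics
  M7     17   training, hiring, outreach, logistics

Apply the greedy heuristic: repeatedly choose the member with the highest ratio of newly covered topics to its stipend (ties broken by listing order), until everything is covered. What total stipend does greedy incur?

16

Pick 1: M4 adds 3 new (training, PR, outreach) at stipend 2 (ratio 3/2).
Pick 2: M1 adds 2 new (budget, hiring) at stipend 4 (ratio 2/4).
Pick 3: M6 adds 2 new (procurement, logistics) at stipend 10 (ratio 2/10).
Greedy total stipend: 2 + 4 + 10 = 16.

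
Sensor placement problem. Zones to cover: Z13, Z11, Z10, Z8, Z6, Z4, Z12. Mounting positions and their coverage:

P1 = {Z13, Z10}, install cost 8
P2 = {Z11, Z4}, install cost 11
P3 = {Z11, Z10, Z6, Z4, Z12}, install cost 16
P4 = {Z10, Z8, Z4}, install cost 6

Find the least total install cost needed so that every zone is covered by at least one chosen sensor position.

P1, P3, P4 cover every zone at install cost 8 + 16 + 6 = 30.
Any cover uses at least 3 sensor positions; among all covering selections none totals below 30.

30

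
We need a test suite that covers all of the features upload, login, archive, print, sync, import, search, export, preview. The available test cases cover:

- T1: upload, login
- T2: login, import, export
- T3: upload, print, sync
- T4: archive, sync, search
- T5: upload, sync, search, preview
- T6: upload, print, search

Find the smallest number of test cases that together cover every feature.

4

T2, T3, T4, T5 together cover {upload, login, archive, print, sync, import, search, export, preview} — every feature.
No 3 of the 6 test cases cover everything (all 20 triples fall short), so 4 is minimum.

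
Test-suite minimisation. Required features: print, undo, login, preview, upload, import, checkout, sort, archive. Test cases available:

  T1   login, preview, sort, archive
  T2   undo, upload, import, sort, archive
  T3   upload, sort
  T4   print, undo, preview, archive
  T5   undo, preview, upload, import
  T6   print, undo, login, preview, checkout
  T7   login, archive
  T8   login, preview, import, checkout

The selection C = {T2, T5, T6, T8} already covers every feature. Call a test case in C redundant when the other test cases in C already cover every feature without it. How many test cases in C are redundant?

Drop T2: sort, archive uncovered — not redundant.
Drop T5: the rest still cover every feature — redundant.
Drop T6: print uncovered — not redundant.
Drop T8: the rest still cover every feature — redundant.
2 redundant: T5, T8.

2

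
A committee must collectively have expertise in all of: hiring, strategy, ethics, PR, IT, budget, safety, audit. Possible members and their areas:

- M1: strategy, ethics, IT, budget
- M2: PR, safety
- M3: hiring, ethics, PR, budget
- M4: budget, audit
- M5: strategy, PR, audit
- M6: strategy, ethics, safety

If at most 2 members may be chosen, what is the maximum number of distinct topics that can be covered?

Choosing M1, M2 covers {strategy, ethics, PR, IT, budget, safety} — 6 topics.
No choice of 2 members does better; here hiring, audit are left uncovered.

6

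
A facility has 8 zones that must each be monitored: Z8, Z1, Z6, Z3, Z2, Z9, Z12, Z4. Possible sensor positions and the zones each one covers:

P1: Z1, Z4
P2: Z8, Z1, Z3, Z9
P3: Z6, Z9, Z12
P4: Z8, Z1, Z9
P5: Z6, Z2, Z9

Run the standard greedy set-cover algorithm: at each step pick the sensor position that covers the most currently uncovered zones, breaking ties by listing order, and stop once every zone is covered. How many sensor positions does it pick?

Pick 1: P2 covers 4 new zones (Z8, Z1, Z3, Z9).
Pick 2: P3 covers 2 new zones (Z6, Z12).
Pick 3: P1 covers 1 new zones (Z4).
Pick 4: P5 covers 1 new zones (Z2).
Greedy uses 4 sensor positions.

4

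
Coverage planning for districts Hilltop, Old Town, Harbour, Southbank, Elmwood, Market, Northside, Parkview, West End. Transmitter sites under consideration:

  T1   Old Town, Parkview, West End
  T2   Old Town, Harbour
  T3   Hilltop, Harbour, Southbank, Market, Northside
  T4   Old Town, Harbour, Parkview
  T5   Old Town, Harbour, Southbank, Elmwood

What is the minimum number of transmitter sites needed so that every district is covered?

T1, T3, T5 together cover {Hilltop, Old Town, Harbour, Southbank, Elmwood, Market, Northside, Parkview, West End} — every district.
No 2 of the 5 transmitter sites cover everything (all 10 pairs fall short), so 3 is minimum.

3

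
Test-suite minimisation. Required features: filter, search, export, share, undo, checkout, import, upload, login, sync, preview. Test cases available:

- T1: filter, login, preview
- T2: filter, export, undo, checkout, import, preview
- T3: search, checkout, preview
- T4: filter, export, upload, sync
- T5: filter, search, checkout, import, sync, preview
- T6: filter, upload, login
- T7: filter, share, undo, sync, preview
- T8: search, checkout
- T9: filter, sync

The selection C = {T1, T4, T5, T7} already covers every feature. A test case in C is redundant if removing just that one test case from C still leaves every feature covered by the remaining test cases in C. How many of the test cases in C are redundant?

0

Drop T1: login uncovered — not redundant.
Drop T4: export, upload uncovered — not redundant.
Drop T5: search, checkout, import uncovered — not redundant.
Drop T7: share, undo uncovered — not redundant.
None of the test cases in C is redundant.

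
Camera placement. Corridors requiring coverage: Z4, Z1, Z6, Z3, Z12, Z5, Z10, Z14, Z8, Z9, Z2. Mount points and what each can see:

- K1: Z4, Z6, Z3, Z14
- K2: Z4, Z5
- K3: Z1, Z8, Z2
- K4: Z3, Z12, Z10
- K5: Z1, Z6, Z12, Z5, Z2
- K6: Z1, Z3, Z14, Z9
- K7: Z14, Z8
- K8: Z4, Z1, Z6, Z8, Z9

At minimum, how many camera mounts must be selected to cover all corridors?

4

K1, K4, K5, K8 together cover {Z4, Z1, Z6, Z3, Z12, Z5, Z10, Z14, Z8, Z9, Z2} — every corridor.
No 3 of the 8 camera mounts cover everything (all 56 triples fall short), so 4 is minimum.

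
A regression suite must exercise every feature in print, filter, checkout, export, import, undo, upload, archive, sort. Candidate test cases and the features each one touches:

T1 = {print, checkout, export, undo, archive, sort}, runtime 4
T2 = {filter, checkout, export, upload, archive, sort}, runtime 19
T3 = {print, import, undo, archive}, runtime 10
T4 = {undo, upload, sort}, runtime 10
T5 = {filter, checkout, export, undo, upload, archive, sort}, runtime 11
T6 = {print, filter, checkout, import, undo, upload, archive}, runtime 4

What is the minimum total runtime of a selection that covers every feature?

8

T1, T6 cover every feature at runtime 4 + 4 = 8.
Any cover uses at least 2 test cases; among all covering selections none totals below 8.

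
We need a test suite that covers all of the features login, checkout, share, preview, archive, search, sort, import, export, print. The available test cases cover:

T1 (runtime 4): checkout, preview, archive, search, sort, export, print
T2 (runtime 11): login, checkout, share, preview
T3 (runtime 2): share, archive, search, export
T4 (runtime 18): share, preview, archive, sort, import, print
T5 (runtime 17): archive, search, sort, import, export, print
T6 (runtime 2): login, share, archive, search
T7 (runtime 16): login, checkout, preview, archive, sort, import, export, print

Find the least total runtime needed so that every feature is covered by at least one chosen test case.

18

T3, T7 cover every feature at runtime 2 + 16 = 18.
Any cover uses at least 2 test cases; among all covering selections none totals below 18.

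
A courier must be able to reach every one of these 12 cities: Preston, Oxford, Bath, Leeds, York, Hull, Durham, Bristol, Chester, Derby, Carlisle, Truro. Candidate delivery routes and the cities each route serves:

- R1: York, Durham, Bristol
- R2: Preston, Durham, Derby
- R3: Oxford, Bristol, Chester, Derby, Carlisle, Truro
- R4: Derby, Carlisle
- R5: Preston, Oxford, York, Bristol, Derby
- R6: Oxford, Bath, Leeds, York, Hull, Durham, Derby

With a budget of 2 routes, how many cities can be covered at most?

Choosing R3, R6 covers {Oxford, Bath, Leeds, York, Hull, Durham, Bristol, Chester, Derby, Carlisle, Truro} — 11 cities.
No choice of 2 routes does better; here Preston is left uncovered.

11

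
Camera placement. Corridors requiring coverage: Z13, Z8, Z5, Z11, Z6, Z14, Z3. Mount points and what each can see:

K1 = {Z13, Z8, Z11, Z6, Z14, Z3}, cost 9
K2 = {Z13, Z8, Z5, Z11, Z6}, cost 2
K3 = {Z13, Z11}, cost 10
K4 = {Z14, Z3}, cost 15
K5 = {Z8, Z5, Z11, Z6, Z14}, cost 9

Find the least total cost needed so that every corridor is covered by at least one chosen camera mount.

K1, K2 cover every corridor at cost 9 + 2 = 11.
Any cover uses at least 2 camera mounts; among all covering selections none totals below 11.

11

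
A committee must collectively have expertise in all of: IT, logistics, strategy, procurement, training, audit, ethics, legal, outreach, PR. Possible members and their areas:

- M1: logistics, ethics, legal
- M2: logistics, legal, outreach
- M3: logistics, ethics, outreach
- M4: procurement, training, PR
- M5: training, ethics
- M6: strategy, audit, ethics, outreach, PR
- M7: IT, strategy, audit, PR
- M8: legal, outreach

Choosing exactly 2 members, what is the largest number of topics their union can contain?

Choosing M1, M6 covers {logistics, strategy, audit, ethics, legal, outreach, PR} — 7 topics.
No choice of 2 members does better; here IT, procurement, training are left uncovered.

7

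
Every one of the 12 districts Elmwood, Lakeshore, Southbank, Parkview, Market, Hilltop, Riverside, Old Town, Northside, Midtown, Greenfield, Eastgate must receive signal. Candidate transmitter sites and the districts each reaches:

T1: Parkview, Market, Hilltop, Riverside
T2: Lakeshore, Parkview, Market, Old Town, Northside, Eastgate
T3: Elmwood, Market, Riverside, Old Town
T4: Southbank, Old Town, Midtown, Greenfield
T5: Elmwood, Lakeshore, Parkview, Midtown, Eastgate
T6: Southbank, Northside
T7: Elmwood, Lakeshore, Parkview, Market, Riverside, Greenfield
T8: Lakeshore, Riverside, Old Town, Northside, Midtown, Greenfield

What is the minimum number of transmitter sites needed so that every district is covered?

4

T1, T2, T3, T4 together cover {Elmwood, Lakeshore, Southbank, Parkview, Market, Hilltop, Riverside, Old Town, Northside, Midtown, Greenfield, Eastgate} — every district.
No 3 of the 8 transmitter sites cover everything (all 56 triples fall short), so 4 is minimum.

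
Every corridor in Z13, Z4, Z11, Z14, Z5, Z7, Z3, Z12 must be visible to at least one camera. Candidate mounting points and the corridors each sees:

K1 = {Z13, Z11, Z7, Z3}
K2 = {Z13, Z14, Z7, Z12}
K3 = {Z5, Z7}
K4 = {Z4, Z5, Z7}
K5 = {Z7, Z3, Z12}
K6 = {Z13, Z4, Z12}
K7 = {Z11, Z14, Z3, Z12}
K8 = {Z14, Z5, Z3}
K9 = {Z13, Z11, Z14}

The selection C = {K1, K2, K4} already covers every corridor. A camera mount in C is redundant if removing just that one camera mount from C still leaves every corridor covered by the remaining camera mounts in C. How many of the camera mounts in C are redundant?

Drop K1: Z11, Z3 uncovered — not redundant.
Drop K2: Z14, Z12 uncovered — not redundant.
Drop K4: Z4, Z5 uncovered — not redundant.
None of the camera mounts in C is redundant.

0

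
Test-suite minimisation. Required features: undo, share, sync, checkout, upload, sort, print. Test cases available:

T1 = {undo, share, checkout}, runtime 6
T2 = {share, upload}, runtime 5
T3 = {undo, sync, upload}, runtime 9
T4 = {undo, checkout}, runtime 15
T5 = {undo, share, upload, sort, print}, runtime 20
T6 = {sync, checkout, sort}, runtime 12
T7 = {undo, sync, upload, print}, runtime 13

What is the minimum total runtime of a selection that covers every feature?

30

T2, T6, T7 cover every feature at runtime 5 + 12 + 13 = 30.
Any cover uses at least 2 test cases; among all covering selections none totals below 30.
Greedy by coverage-per-runtime would pick T1, T7, T6 for 31 — worse than the optimum 30.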